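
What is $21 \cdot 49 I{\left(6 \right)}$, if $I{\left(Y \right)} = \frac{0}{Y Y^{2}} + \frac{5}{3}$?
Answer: $1715$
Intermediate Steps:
$I{\left(Y \right)} = \frac{5}{3}$ ($I{\left(Y \right)} = \frac{0}{Y^{3}} + 5 \cdot \frac{1}{3} = \frac{0}{Y^{3}} + \frac{5}{3} = 0 + \frac{5}{3} = \frac{5}{3}$)
$21 \cdot 49 I{\left(6 \right)} = 21 \cdot 49 \cdot \frac{5}{3} = 1029 \cdot \frac{5}{3} = 1715$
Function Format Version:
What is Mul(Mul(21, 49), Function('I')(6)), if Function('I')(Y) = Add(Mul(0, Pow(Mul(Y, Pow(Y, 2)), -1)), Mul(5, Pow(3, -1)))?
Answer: 1715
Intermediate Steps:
Function('I')(Y) = Rational(5, 3) (Function('I')(Y) = Add(Mul(0, Pow(Pow(Y, 3), -1)), Mul(5, Rational(1, 3))) = Add(Mul(0, Pow(Y, -3)), Rational(5, 3)) = Add(0, Rational(5, 3)) = Rational(5, 3))
Mul(Mul(21, 49), Function('I')(6)) = Mul(Mul(21, 49), Rational(5, 3)) = Mul(1029, Rational(5, 3)) = 1715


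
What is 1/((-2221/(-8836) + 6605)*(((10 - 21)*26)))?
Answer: -4418/8346052143 ≈ -5.2935e-7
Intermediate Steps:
1/((-2221/(-8836) + 6605)*(((10 - 21)*26))) = 1/((-2221*(-1/8836) + 6605)*((-11*26))) = 1/((2221/8836 + 6605)*(-286)) = -1/286/(58364001/8836) = (8836/58364001)*(-1/286) = -4418/8346052143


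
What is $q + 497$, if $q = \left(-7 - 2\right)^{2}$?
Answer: $578$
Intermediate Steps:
$q = 81$ ($q = \left(-9\right)^{2} = 81$)
$q + 497 = 81 + 497 = 578$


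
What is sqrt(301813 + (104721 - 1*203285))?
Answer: sqrt(203249) ≈ 450.83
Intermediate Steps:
sqrt(301813 + (104721 - 1*203285)) = sqrt(301813 + (104721 - 203285)) = sqrt(301813 - 98564) = sqrt(203249)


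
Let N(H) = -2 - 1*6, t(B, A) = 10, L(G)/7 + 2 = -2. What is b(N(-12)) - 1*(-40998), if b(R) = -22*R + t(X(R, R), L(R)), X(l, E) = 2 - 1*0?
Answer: 41184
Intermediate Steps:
X(l, E) = 2 (X(l, E) = 2 + 0 = 2)
L(G) = -28 (L(G) = -14 + 7*(-2) = -14 - 14 = -28)
N(H) = -8 (N(H) = -2 - 6 = -8)
b(R) = 10 - 22*R (b(R) = -22*R + 10 = 10 - 22*R)
b(N(-12)) - 1*(-40998) = (10 - 22*(-8)) - 1*(-40998) = (10 + 176) + 40998 = 186 + 40998 = 41184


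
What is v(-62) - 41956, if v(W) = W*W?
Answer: -38112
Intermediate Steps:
v(W) = W²
v(-62) - 41956 = (-62)² - 41956 = 3844 - 41956 = -38112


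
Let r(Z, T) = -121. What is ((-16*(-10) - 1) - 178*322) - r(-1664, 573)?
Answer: -57036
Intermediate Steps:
((-16*(-10) - 1) - 178*322) - r(-1664, 573) = ((-16*(-10) - 1) - 178*322) - 1*(-121) = ((160 - 1) - 57316) + 121 = (159 - 57316) + 121 = -57157 + 121 = -57036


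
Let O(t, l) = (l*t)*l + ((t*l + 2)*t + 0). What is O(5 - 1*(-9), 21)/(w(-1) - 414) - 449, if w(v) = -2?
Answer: -98551/208 ≈ -473.80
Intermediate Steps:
O(t, l) = t*l**2 + t*(2 + l*t) (O(t, l) = t*l**2 + ((l*t + 2)*t + 0) = t*l**2 + ((2 + l*t)*t + 0) = t*l**2 + (t*(2 + l*t) + 0) = t*l**2 + t*(2 + l*t))
O(5 - 1*(-9), 21)/(w(-1) - 414) - 449 = ((5 - 1*(-9))*(2 + 21**2 + 21*(5 - 1*(-9))))/(-2 - 414) - 449 = ((5 + 9)*(2 + 441 + 21*(5 + 9)))/(-416) - 449 = (14*(2 + 441 + 21*14))*(-1/416) - 449 = (14*(2 + 441 + 294))*(-1/416) - 449 = (14*737)*(-1/416) - 449 = 10318*(-1/416) - 449 = -5159/208 - 449 = -98551/208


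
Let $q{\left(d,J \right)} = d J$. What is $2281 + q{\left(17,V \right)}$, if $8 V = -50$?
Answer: $\frac{8699}{4} \approx 2174.8$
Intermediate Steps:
$V = - \frac{25}{4}$ ($V = \frac{1}{8} \left(-50\right) = - \frac{25}{4} \approx -6.25$)
$q{\left(d,J \right)} = J d$
$2281 + q{\left(17,V \right)} = 2281 - \frac{425}{4} = \frac{8699}{4}$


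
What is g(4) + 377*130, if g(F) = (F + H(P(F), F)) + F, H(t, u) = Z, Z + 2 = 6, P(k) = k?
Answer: 49022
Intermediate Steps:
Z = 4 (Z = -2 + 6 = 4)
H(t, u) = 4
g(F) = 4 + 2*F (g(F) = (F + 4) + F = (4 + F) + F = 4 + 2*F)
g(4) + 377*130 = (4 + 2*4) + 377*130 = (4 + 8) + 49010 = 12 + 49010 = 49022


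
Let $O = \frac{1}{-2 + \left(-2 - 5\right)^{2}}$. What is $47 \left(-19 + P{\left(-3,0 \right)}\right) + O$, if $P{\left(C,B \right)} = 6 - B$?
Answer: $- \frac{28716}{47} \approx -610.98$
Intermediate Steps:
$O = \frac{1}{47}$ ($O = \frac{1}{-2 + \left(-7\right)^{2}} = \frac{1}{-2 + 49} = \frac{1}{47} \approx 0.021277$)
$47 \left(-19 + P{\left(-3,0 \right)}\right) + O = 47 \left(-19 + \left(6 - 0\right)\right) + \frac{1}{47} = 47 \left(-19 + \left(6 + 0\right)\right) + \frac{1}{47} = 47 \left(-19 + 6\right) + \frac{1}{47} = 47 \left(-13\right) + \frac{1}{47} = -611 + \frac{1}{47} = - \frac{28716}{47}$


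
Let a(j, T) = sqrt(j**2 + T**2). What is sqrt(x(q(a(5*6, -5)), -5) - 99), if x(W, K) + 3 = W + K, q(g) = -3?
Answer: I*sqrt(110) ≈ 10.488*I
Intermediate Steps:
a(j, T) = sqrt(T**2 + j**2)
x(W, K) = -3 + K + W (x(W, K) = -3 + (W + K) = -3 + (K + W) = -3 + K + W)
sqrt(x(q(a(5*6, -5)), -5) - 99) = sqrt((-3 - 5 - 3) - 99) = sqrt(-11 - 99) = sqrt(-110) = I*sqrt(110)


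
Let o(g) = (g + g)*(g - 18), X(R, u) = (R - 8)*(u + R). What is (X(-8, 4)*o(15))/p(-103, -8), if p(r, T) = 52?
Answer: -1440/13 ≈ -110.77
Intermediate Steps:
X(R, u) = (-8 + R)*(R + u)
o(g) = 2*g*(-18 + g) (o(g) = (2*g)*(-18 + g) = 2*g*(-18 + g))
(X(-8, 4)*o(15))/p(-103, -8) = (((-8)² - 8*(-8) - 8*4 - 8*4)*(2*15*(-18 + 15)))/52 = ((64 + 64 - 32 - 32)*(2*15*(-3)))*(1/52) = (64*(-90))*(1/52) = -5760*1/52 = -1440/13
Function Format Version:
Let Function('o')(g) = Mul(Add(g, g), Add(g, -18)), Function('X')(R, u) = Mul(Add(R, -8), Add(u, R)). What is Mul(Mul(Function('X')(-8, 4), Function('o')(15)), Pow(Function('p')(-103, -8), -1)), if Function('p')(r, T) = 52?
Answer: Rational(-1440, 13) ≈ -110.77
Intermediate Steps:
Function('X')(R, u) = Mul(Add(-8, R), Add(R, u))
Function('o')(g) = Mul(2, g, Add(-18, g)) (Function('o')(g) = Mul(Mul(2, g), Add(-18, g)) = Mul(2, g, Add(-18, g)))
Mul(Mul(Function('X')(-8, 4), Function('o')(15)), Pow(Function('p')(-103, -8), -1)) = Mul(Mul(Add(Pow(-8, 2), Mul(-8, -8), Mul(-8, 4), Mul(-8, 4)), Mul(2, 15, Add(-18, 15))), Pow(52, -1)) = Mul(Mul(Add(64, 64, -32, -32), Mul(2, 15, -3)), Rational(1, 52)) = Mul(Mul(64, -90), Rational(1, 52)) = Mul(-5760, Rational(1, 52)) = Rational(-1440, 13)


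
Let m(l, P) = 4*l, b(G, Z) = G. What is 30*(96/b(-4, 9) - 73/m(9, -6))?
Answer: -4685/6 ≈ -780.83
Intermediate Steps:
30*(96/b(-4, 9) - 73/m(9, -6)) = 30*(96/(-4) - 73/(4*9)) = 30*(96*(-¼) - 73/36) = 30*(-24 - 73*1/36) = 30*(-24 - 73/36) = 30*(-937/36) = -4685/6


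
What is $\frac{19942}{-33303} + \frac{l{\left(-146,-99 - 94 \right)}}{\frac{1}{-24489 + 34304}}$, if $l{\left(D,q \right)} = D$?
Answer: $- \frac{47722885912}{33303} \approx -1.433 \cdot 10^{6}$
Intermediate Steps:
$\frac{19942}{-33303} + \frac{l{\left(-146,-99 - 94 \right)}}{\frac{1}{-24489 + 34304}} = \frac{19942}{-33303} - \frac{146}{\frac{1}{-24489 + 34304}} = 19942 \left(- \frac{1}{33303}\right) - \frac{146}{\frac{1}{9815}} = - \frac{19942}{33303} - 146 \frac{1}{\frac{1}{9815}} = - \frac{19942}{33303} - 1432990 = - \frac{47722885912}{33303}$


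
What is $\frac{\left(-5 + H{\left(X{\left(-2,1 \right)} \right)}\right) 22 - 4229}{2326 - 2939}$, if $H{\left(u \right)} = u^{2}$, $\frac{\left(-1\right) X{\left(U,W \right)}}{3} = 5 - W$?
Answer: $\frac{1171}{613} \approx 1.9103$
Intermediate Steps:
$X{\left(U,W \right)} = -15 + 3 W$ ($X{\left(U,W \right)} = - 3 \left(5 - W\right) = -15 + 3 W$)
$\frac{\left(-5 + H{\left(X{\left(-2,1 \right)} \right)}\right) 22 - 4229}{2326 - 2939} = \frac{\left(-5 + \left(-15 + 3 \cdot 1\right)^{2}\right) 22 - 4229}{2326 - 2939} = \frac{\left(-5 + \left(-15 + 3\right)^{2}\right) 22 - 4229}{-613} = \left(\left(-5 + \left(-12\right)^{2}\right) 22 - 4229\right) \left(- \frac{1}{613}\right) = \left(\left(-5 + 144\right) 22 - 4229\right) \left(- \frac{1}{613}\right) = \left(139 \cdot 22 - 4229\right) \left(- \frac{1}{613}\right) = \left(3058 - 4229\right) \left(- \frac{1}{613}\right) = \left(-1171\right) \left(- \frac{1}{613}\right) = \frac{1171}{613}$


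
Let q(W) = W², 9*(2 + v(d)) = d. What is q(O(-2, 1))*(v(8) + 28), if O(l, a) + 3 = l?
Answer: 6050/9 ≈ 672.22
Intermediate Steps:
O(l, a) = -3 + l
v(d) = -2 + d/9
q(O(-2, 1))*(v(8) + 28) = (-3 - 2)²*((-2 + (⅑)*8) + 28) = (-5)²*((-2 + 8/9) + 28) = 25*(-10/9 + 28) = 25*(242/9) = 6050/9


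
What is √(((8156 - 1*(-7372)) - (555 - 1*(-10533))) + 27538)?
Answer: √31978 ≈ 178.82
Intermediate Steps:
√(((8156 - 1*(-7372)) - (555 - 1*(-10533))) + 27538) = √(((8156 + 7372) - (555 + 10533)) + 27538) = √((15528 - 1*11088) + 27538) = √((15528 - 11088) + 27538) = √(4440 + 27538) = √31978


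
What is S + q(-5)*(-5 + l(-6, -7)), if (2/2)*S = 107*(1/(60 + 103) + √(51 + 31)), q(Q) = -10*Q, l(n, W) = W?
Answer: -97693/163 + 107*√82 ≈ 369.58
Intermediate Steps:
S = 107/163 + 107*√82 (S = 107*(1/(60 + 103) + √(51 + 31)) = 107*(1/163 + √82) = 107/163 + 107*√82 ≈ 969.58)
S + q(-5)*(-5 + l(-6, -7)) = (107/163 + 107*√82) + (-10*(-5))*(-5 - 7) = (107/163 + 107*√82) + 50*(-12) = (107/163 + 107*√82) - 600 = -97693/163 + 107*√82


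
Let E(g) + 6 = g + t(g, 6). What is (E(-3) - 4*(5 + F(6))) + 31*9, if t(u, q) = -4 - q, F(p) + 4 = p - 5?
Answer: 252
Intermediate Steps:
F(p) = -9 + p (F(p) = -4 + (p - 5) = -4 + (-5 + p) = -9 + p)
E(g) = -16 + g (E(g) = -6 + (g + (-4 - 1*6)) = -6 + (g + (-4 - 6)) = -6 + (g - 10) = -6 + (-10 + g) = -16 + g)
(E(-3) - 4*(5 + F(6))) + 31*9 = ((-16 - 3) - 4*(5 + (-9 + 6))) + 31*9 = (-19 - 4*(5 - 3)) + 279 = (-19 - 4*2) + 279 = (-19 - 8) + 279 = -27 + 279 = 252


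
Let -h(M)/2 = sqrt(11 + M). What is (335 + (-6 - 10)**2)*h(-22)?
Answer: -1182*I*sqrt(11) ≈ -3920.3*I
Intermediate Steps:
h(M) = -2*sqrt(11 + M)
(335 + (-6 - 10)**2)*h(-22) = (335 + (-6 - 10)**2)*(-2*sqrt(11 - 22)) = (335 + (-16)**2)*(-2*I*sqrt(11)) = (335 + 256)*(-2*I*sqrt(11)) = 591*(-2*I*sqrt(11)) = -1182*I*sqrt(11)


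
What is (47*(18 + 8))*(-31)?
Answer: -37882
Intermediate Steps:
(47*(18 + 8))*(-31) = (47*26)*(-31) = 1222*(-31) = -37882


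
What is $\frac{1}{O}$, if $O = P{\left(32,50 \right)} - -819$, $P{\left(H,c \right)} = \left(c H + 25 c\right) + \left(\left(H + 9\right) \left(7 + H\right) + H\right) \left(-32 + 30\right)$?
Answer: $\frac{1}{407} \approx 0.002457$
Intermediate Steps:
$P{\left(H,c \right)} = - 2 H + 25 c + H c - 2 \left(7 + H\right) \left(9 + H\right)$ ($P{\left(H,c \right)} = \left(H c + 25 c\right) + \left(\left(9 + H\right) \left(7 + H\right) + H\right) \left(-2\right) = \left(25 c + H c\right) + \left(\left(7 + H\right) \left(9 + H\right) + H\right) \left(-2\right) = \left(25 c + H c\right) + \left(H + \left(7 + H\right) \left(9 + H\right)\right) \left(-2\right) = \left(25 c + H c\right) - \left(2 H + 2 \left(7 + H\right) \left(9 + H\right)\right) = - 2 H + 25 c + H c - 2 \left(7 + H\right) \left(9 + H\right)$)
$O = 407$ ($O = \left(-126 - 1088 - 2 \cdot 32^{2} + 25 \cdot 50 + 32 \cdot 50\right) - -819 = \left(-126 - 1088 - 2048 + 1250 + 1600\right) + 819 = -412 + 819 = 407$)
$\frac{1}{O} = \frac{1}{407}$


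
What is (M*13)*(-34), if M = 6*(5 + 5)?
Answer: -26520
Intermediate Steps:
M = 60 (M = 6*10 = 60)
(M*13)*(-34) = (60*13)*(-34) = 780*(-34) = -26520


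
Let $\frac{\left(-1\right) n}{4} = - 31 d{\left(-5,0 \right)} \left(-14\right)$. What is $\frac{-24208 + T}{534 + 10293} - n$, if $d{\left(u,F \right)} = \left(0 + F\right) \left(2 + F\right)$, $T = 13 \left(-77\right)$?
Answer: $- \frac{2801}{1203} \approx -2.3283$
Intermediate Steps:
$T = -1001$
$d{\left(u,F \right)} = F \left(2 + F\right)$
$n = 0$ ($n = - 4 - 31 \cdot 0 \left(2 + 0\right) \left(-14\right) = - 4 - 31 \cdot 0 \cdot 2 \left(-14\right) = - 4 \left(-31\right) 0 \left(-14\right) = - 4 \cdot 0 \left(-14\right) = \left(-4\right) 0 = 0$)
$\frac{-24208 + T}{534 + 10293} - n = \frac{-24208 - 1001}{534 + 10293} - 0 = - \frac{25209}{10827} + 0 = \left(-25209\right) \frac{1}{10827} + 0 = - \frac{2801}{1203} + 0 = - \frac{2801}{1203}$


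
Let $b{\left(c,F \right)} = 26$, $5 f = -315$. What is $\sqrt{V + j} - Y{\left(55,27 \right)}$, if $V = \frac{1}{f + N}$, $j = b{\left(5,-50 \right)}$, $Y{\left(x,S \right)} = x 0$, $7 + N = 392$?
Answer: $\frac{\sqrt{2696106}}{322} \approx 5.0993$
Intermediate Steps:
$N = 385$ ($N = -7 + 392 = 385$)
$Y{\left(x,S \right)} = 0$
$f = -63$ ($f = \frac{1}{5} \left(-315\right) = -63$)
$j = 26$
$V = \frac{1}{322}$ ($V = \frac{1}{-63 + 385} = \frac{1}{322} \approx 0.0031056$)
$\sqrt{V + j} - Y{\left(55,27 \right)} = \sqrt{\frac{1}{322} + 26} - 0 = \sqrt{\frac{8373}{322}} + 0 = \frac{\sqrt{2696106}}{322} + 0 = \frac{\sqrt{2696106}}{322}$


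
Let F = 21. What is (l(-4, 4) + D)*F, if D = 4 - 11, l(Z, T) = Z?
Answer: -231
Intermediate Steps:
D = -7
(l(-4, 4) + D)*F = (-4 - 7)*21 = -11*21 = -231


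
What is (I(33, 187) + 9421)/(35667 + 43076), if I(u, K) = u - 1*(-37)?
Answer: 9491/78743 ≈ 0.12053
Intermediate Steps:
I(u, K) = 37 + u (I(u, K) = u + 37 = 37 + u)
(I(33, 187) + 9421)/(35667 + 43076) = ((37 + 33) + 9421)/(35667 + 43076) = (70 + 9421)/78743 = 9491*(1/78743) = 9491/78743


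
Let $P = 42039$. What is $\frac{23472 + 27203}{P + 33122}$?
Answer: $\frac{50675}{75161} \approx 0.67422$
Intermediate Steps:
$\frac{23472 + 27203}{P + 33122} = \frac{23472 + 27203}{42039 + 33122} = \frac{50675}{75161}$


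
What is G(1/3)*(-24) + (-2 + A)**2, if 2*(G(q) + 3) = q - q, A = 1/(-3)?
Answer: 697/9 ≈ 77.444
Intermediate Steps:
A = -1/3 ≈ -0.33333
G(q) = -3 (G(q) = -3 + (q - q)/2 = -3 + (1/2)*0 = -3 + 0 = -3)
G(1/3)*(-24) + (-2 + A)**2 = -3*(-24) + (-2 - 1/3)**2 = 72 + (-7/3)**2 = 72 + 49/9 = 697/9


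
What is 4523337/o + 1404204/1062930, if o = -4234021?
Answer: 17233918589/68188908205 ≈ 0.25274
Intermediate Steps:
4523337/o + 1404204/1062930 = 4523337/(-4234021) + 1404204/1062930 = 4523337*(-1/4234021) + 1404204*(1/1062930) = -4523337/4234021 + 234034/177155 = 17233918589/68188908205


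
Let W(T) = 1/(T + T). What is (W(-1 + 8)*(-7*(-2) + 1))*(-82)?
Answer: -615/7 ≈ -87.857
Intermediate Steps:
W(T) = 1/(2*T)
(W(-1 + 8)*(-7*(-2) + 1))*(-82) = ((1/(2*(-1 + 8)))*(-7*(-2) + 1))*(-82) = (((½)/7)*(14 + 1))*(-82) = (((½)*(⅐))*15)*(-82) = ((1/14)*15)*(-82) = (15/14)*(-82) = -615/7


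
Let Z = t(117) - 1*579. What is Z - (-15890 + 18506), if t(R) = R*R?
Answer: 10494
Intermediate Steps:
t(R) = R**2
Z = 13110 (Z = 117**2 - 1*579 = 13689 - 579 = 13110)
Z - (-15890 + 18506) = 13110 - (-15890 + 18506) = 13110 - 1*2616 = 13110 - 2616 = 10494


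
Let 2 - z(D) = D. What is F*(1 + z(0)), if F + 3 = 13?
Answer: 30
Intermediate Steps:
F = 10 (F = -3 + 13 = 10)
z(D) = 2 - D
F*(1 + z(0)) = 10*(1 + (2 - 1*0)) = 10*(1 + (2 + 0)) = 10*(1 + 2) = 10*3 = 30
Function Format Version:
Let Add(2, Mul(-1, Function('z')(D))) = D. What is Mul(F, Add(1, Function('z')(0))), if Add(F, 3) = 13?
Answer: 30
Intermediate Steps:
F = 10 (F = Add(-3, 13) = 10)
Function('z')(D) = Add(2, Mul(-1, D))
Mul(F, Add(1, Function('z')(0))) = Mul(10, Add(1, Add(2, Mul(-1, 0)))) = Mul(10, Add(1, Add(2, 0))) = Mul(10, Add(1, 2)) = Mul(10, 3) = 30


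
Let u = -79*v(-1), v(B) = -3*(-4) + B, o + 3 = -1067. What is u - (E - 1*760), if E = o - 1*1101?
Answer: 2062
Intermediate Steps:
o = -1070 (o = -3 - 1067 = -1070)
E = -2171 (E = -1070 - 1*1101 = -1070 - 1101 = -2171)
v(B) = 12 + B
u = -869 (u = -79*(12 - 1) = -79*11 = -869)
u - (E - 1*760) = -869 - (-2171 - 1*760) = -869 - (-2171 - 760) = -869 - 1*(-2931) = -869 + 2931 = 2062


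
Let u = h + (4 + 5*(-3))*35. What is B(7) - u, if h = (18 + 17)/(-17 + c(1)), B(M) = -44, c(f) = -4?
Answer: 1028/3 ≈ 342.67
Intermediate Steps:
h = -5/3 (h = (18 + 17)/(-17 - 4) = 35/(-21) = 35*(-1/21) = -5/3 ≈ -1.6667)
u = -1160/3 (u = -5/3 + (4 + 5*(-3))*35 = -5/3 + (4 - 15)*35 = -5/3 - 11*35 = -5/3 - 385 = -1160/3 ≈ -386.67)
B(7) - u = -44 - 1*(-1160/3) = -44 + 1160/3 = 1028/3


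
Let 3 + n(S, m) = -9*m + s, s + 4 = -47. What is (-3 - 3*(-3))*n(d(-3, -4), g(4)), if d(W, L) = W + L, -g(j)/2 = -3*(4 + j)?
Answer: -2916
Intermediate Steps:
s = -51 (s = -4 - 47 = -51)
g(j) = 24 + 6*j (g(j) = -(-6)*(4 + j) = -2*(-12 - 3*j) = 24 + 6*j)
d(W, L) = L + W
n(S, m) = -54 - 9*m (n(S, m) = -3 + (-9*m - 51) = -3 + (-51 - 9*m) = -54 - 9*m)
(-3 - 3*(-3))*n(d(-3, -4), g(4)) = (-3 - 3*(-3))*(-54 - 9*(24 + 6*4)) = (-3 + 9)*(-54 - 9*(24 + 24)) = 6*(-54 - 9*48) = 6*(-54 - 432) = 6*(-486) = -2916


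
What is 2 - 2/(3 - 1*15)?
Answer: 13/6 ≈ 2.1667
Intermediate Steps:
2 - 2/(3 - 1*15) = 2 - 2/(3 - 15) = 2 - 2/(-12) = 2 - 2*(-1/12) = 2 + 1/6 = 13/6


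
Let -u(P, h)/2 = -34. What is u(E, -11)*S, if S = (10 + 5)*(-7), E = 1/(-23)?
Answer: -7140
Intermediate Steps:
E = -1/23 ≈ -0.043478
u(P, h) = 68 (u(P, h) = -2*(-34) = 68)
S = -105 (S = 15*(-7) = -105)
u(E, -11)*S = 68*(-105) = -7140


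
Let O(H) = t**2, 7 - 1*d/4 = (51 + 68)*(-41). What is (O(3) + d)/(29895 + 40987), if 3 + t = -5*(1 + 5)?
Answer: 20633/70882 ≈ 0.29109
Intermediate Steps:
d = 19544 (d = 28 - 4*(51 + 68)*(-41) = 28 - 476*(-41) = 28 - 4*(-4879) = 28 + 19516 = 19544)
t = -33 (t = -3 - 5*(1 + 5) = -3 - 5*6 = -3 - 30 = -33)
O(H) = 1089 (O(H) = (-33)**2 = 1089)
(O(3) + d)/(29895 + 40987) = (1089 + 19544)/(29895 + 40987) = 20633/70882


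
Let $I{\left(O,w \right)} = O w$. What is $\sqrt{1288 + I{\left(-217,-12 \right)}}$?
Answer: $2 \sqrt{973} \approx 62.386$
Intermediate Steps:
$\sqrt{1288 + I{\left(-217,-12 \right)}} = \sqrt{1288 - -2604} = \sqrt{1288 + 2604} = \sqrt{3892} = 2 \sqrt{973}$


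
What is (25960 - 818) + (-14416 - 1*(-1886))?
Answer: 12612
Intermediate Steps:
(25960 - 818) + (-14416 - 1*(-1886)) = 25142 + (-14416 + 1886) = 25142 - 12530 = 12612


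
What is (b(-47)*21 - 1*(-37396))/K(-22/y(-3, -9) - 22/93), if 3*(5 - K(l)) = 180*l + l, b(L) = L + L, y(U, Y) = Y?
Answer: -29648214/107311 ≈ -276.28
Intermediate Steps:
b(L) = 2*L
K(l) = 5 - 181*l/3 (K(l) = 5 - (180*l + l)/3 = 5 - 181*l/3)
(b(-47)*21 - 1*(-37396))/K(-22/y(-3, -9) - 22/93) = ((2*(-47))*21 - 1*(-37396))/(5 - 181*(-22/(-9) - 22/93)/3) = (-94*21 + 37396)/(5 - 181*(-22*(-⅑) - 22*1/93)/3) = (-1974 + 37396)/(5 - 181*(22/9 - 22/93)/3) = 35422/(5 - 181/3*616/279) = 35422/(5 - 111496/837) = 35422/(-107311/837) = 35422*(-837/107311) = -29648214/107311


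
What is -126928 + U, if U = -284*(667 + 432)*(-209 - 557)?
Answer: 238953928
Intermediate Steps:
U = 239080856 (U = -312116*(-766) = -284*(-841834) = 239080856)
-126928 + U = -126928 + 239080856 = 238953928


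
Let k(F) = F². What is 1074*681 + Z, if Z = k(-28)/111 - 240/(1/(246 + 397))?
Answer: 64055998/111 ≈ 5.7708e+5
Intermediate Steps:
Z = -17128736/111 (Z = (-28)²/111 - 240/(1/(246 + 397)) = 784*(1/111) - 240/(1/643) = 784/111 - 240/1/643 = 784/111 - 240*643 = 784/111 - 154320 = -17128736/111 ≈ -1.5431e+5)
1074*681 + Z = 1074*681 - 17128736/111 = 731394 - 17128736/111 = 64055998/111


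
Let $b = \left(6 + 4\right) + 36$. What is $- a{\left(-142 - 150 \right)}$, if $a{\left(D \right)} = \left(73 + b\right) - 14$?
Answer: $-105$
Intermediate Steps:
$b = 46$ ($b = 10 + 36 = 46$)
$a{\left(D \right)} = 105$ ($a{\left(D \right)} = \left(73 + 46\right) - 14 = 119 - 14 = 105$)
$- a{\left(-142 - 150 \right)} = \left(-1\right) 105 = -105$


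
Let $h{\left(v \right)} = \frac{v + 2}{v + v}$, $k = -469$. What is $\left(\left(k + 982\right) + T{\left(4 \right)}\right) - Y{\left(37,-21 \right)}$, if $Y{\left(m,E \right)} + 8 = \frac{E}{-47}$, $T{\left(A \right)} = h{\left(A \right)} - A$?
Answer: $\frac{97253}{188} \approx 517.3$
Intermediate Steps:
$h{\left(v \right)} = \frac{2 + v}{2 v}$
$T{\left(A \right)} = - A + \frac{2 + A}{2 A}$ ($T{\left(A \right)} = \frac{2 + A}{2 A} - A = - A + \frac{2 + A}{2 A}$)
$Y{\left(m,E \right)} = -8 - \frac{E}{47}$ ($Y{\left(m,E \right)} = -8 + \frac{E}{-47} = -8 + E \left(- \frac{1}{47}\right) = -8 - \frac{E}{47}$)
$\left(\left(k + 982\right) + T{\left(4 \right)}\right) - Y{\left(37,-21 \right)} = \left(\left(-469 + 982\right) + \left(\frac{1}{2} + \frac{1}{4} - 4\right)\right) - \left(-8 - - \frac{21}{47}\right) = \left(513 + \left(\frac{1}{2} + \frac{1}{4} - 4\right)\right) - \left(-8 + \frac{21}{47}\right) = \left(513 - \frac{13}{4}\right) - - \frac{355}{47} = \frac{2039}{4} + \frac{355}{47} = \frac{97253}{188}$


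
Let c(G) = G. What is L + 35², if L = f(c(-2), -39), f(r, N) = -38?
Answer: 1187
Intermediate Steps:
L = -38
L + 35² = -38 + 35² = -38 + 1225 = 1187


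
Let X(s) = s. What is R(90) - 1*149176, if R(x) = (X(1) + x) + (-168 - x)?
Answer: -149343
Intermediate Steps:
R(x) = -167 (R(x) = (1 + x) + (-168 - x) = -167)
R(90) - 1*149176 = -167 - 1*149176 = -167 - 149176 = -149343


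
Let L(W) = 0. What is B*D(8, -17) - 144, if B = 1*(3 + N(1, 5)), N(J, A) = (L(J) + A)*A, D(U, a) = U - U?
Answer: -144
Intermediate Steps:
D(U, a) = 0
N(J, A) = A**2 (N(J, A) = (0 + A)*A = A*A = A**2)
B = 28 (B = 1*(3 + 5**2) = 1*(3 + 25) = 1*28 = 28)
B*D(8, -17) - 144 = 28*0 - 144 = 0 - 144 = -144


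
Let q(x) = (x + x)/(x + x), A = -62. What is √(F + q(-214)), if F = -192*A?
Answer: √11905 ≈ 109.11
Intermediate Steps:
q(x) = 1 (q(x) = (2*x)/((2*x)) = (2*x)*(1/(2*x)) = 1)
F = 11904 (F = -192*(-62) = 11904)
√(F + q(-214)) = √(11904 + 1) = √11905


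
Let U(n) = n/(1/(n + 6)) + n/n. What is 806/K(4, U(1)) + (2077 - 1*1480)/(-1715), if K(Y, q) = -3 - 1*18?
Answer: -199261/5145 ≈ -38.729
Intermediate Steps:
U(n) = 1 + n*(6 + n) (U(n) = n/(1/(6 + n)) + 1 = n*(6 + n) + 1 = 1 + n*(6 + n))
K(Y, q) = -21 (K(Y, q) = -3 - 18 = -21)
806/K(4, U(1)) + (2077 - 1*1480)/(-1715) = 806/(-21) + (2077 - 1*1480)/(-1715) = 806*(-1/21) + (2077 - 1480)*(-1/1715) = -806/21 + 597*(-1/1715) = -806/21 - 597/1715 = -199261/5145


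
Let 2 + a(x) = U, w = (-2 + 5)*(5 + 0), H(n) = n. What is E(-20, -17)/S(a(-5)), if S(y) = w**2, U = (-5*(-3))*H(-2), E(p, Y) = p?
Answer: -4/45 ≈ -0.088889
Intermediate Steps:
w = 15 (w = 3*5 = 15)
U = -30 (U = -5*(-3)*(-2) = 15*(-2) = -30)
a(x) = -32 (a(x) = -2 - 30 = -32)
S(y) = 225 (S(y) = 15**2 = 225)
E(-20, -17)/S(a(-5)) = -20/225 = -20*1/225 = -4/45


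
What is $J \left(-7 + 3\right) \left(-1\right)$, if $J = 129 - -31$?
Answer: $640$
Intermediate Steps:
$J = 160$ ($J = 129 + 31 = 160$)
$J \left(-7 + 3\right) \left(-1\right) = 160 \left(-7 + 3\right) \left(-1\right) = 160 \left(\left(-4\right) \left(-1\right)\right) = 160 \cdot 4 = 640$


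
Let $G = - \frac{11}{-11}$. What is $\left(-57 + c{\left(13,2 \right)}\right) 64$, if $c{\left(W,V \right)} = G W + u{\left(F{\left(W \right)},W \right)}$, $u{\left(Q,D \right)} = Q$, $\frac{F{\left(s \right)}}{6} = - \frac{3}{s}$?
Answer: $- \frac{37760}{13} \approx -2904.6$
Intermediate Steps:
$F{\left(s \right)} = - \frac{18}{s}$ ($F{\left(s \right)} = 6 \left(- \frac{3}{s}\right) = - \frac{18}{s}$)
$G = 1$ ($G = \left(-11\right) \left(- \frac{1}{11}\right) = 1$)
$c{\left(W,V \right)} = W - \frac{18}{W}$ ($c{\left(W,V \right)} = 1 W - \frac{18}{W} = W - \frac{18}{W}$)
$\left(-57 + c{\left(13,2 \right)}\right) 64 = \left(-57 + \left(13 - \frac{18}{13}\right)\right) 64 = \left(-57 + \frac{151}{13}\right) 64 = \left(- \frac{590}{13}\right) 64 = - \frac{37760}{13}$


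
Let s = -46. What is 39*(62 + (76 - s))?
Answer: 7176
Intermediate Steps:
39*(62 + (76 - s)) = 39*(62 + (76 - 1*(-46))) = 39*(62 + (76 + 46)) = 39*(62 + 122) = 39*184 = 7176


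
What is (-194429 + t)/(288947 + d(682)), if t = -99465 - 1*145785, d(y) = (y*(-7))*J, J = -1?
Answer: -23141/15459 ≈ -1.4969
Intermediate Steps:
d(y) = 7*y (d(y) = (y*(-7))*(-1) = -7*y*(-1) = 7*y)
t = -245250 (t = -99465 - 145785 = -245250)
(-194429 + t)/(288947 + d(682)) = (-194429 - 245250)/(288947 + 7*682) = -439679/(288947 + 4774) = -439679/293721 = -439679*1/293721 = -23141/15459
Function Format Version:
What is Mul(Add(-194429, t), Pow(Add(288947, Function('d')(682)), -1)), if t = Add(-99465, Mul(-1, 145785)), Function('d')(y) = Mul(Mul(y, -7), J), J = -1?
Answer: Rational(-23141, 15459) ≈ -1.4969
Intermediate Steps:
Function('d')(y) = Mul(7, y) (Function('d')(y) = Mul(Mul(y, -7), -1) = Mul(Mul(-7, y), -1) = Mul(7, y))
t = -245250 (t = Add(-99465, -145785) = -245250)
Mul(Add(-194429, t), Pow(Add(288947, Function('d')(682)), -1)) = Mul(Add(-194429, -245250), Pow(Add(288947, Mul(7, 682)), -1)) = Mul(-439679, Pow(Add(288947, 4774), -1)) = Mul(-439679, Pow(293721, -1)) = Mul(-439679, Rational(1, 293721)) = Rational(-23141, 15459)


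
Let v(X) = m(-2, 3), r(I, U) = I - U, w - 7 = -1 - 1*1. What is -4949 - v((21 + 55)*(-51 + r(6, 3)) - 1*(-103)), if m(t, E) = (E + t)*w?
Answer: -4954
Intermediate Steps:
w = 5 (w = 7 + (-1 - 1*1) = 7 + (-1 - 1) = 7 - 2 = 5)
m(t, E) = 5*E + 5*t (m(t, E) = (E + t)*5 = 5*E + 5*t)
v(X) = 5 (v(X) = 5*3 + 5*(-2) = 15 - 10 = 5)
-4949 - v((21 + 55)*(-51 + r(6, 3)) - 1*(-103)) = -4949 - 1*5 = -4949 - 5 = -4954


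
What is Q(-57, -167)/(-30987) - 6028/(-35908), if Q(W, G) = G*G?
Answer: -203662144/278170299 ≈ -0.73215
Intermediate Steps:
Q(W, G) = G**2
Q(-57, -167)/(-30987) - 6028/(-35908) = (-167)**2/(-30987) - 6028/(-35908) = 27889*(-1/30987) - 6028*(-1/35908) = -27889/30987 + 1507/8977 = -203662144/278170299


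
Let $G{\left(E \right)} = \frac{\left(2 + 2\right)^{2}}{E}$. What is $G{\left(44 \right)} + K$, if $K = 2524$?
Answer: $\frac{27768}{11} \approx 2524.4$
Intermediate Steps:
$G{\left(E \right)} = \frac{16}{E}$ ($G{\left(E \right)} = \frac{4^{2}}{E} = \frac{16}{E}$)
$G{\left(44 \right)} + K = \frac{16}{44} + 2524 = 16 \cdot \frac{1}{44} + 2524 = \frac{4}{11} + 2524 = \frac{27768}{11}$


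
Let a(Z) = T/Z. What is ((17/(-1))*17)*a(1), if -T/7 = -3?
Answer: -6069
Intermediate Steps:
T = 21 (T = -7*(-3) = 21)
a(Z) = 21/Z
((17/(-1))*17)*a(1) = ((17/(-1))*17)*(21/1) = ((17*(-1))*17)*(21*1) = -17*17*21 = -289*21 = -6069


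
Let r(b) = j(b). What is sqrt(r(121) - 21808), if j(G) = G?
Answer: I*sqrt(21687) ≈ 147.27*I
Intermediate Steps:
r(b) = b
sqrt(r(121) - 21808) = sqrt(121 - 21808) = sqrt(-21687) = I*sqrt(21687)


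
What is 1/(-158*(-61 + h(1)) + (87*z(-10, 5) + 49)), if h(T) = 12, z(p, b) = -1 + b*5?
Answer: 1/9879 ≈ 0.00010122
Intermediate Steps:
z(p, b) = -1 + 5*b
1/(-158*(-61 + h(1)) + (87*z(-10, 5) + 49)) = 1/(-158*(-61 + 12) + (87*(-1 + 5*5) + 49)) = 1/(-158*(-49) + (87*(-1 + 25) + 49)) = 1/(7742 + (87*24 + 49)) = 1/(7742 + (2088 + 49)) = 1/(7742 + 2137) = 1/9879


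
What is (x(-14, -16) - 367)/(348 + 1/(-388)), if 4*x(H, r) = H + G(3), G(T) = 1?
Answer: -143657/135023 ≈ -1.0639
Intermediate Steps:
x(H, r) = ¼ + H/4 (x(H, r) = (H + 1)/4 = (1 + H)/4 = ¼ + H/4)
(x(-14, -16) - 367)/(348 + 1/(-388)) = ((¼ + (¼)*(-14)) - 367)/(348 + 1/(-388)) = ((¼ - 7/2) - 367)/(348 - 1/388) = (-13/4 - 367)/(135023/388) = -1481/4*388/135023 = -143657/135023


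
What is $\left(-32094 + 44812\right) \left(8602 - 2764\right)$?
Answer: $74247684$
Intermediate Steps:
$\left(-32094 + 44812\right) \left(8602 - 2764\right) = 12718 \cdot 5838 = 74247684$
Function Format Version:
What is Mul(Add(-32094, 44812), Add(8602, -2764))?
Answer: 74247684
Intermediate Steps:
Mul(Add(-32094, 44812), Add(8602, -2764)) = Mul(12718, 5838) = 74247684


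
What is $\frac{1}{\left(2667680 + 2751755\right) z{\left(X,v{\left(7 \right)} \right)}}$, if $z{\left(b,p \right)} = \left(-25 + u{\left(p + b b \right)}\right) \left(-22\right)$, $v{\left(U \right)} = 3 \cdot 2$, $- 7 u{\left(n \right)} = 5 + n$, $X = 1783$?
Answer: $\frac{1}{54151033230250} \approx 1.8467 \cdot 10^{-14}$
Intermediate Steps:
$u{\left(n \right)} = - \frac{5}{7} - \frac{n}{7}$ ($u{\left(n \right)} = - \frac{5 + n}{7} = - \frac{5}{7} - \frac{n}{7}$)
$v{\left(U \right)} = 6$
$z{\left(b,p \right)} = \frac{3960}{7} + \frac{22 p}{7} + \frac{22 b^{2}}{7}$ ($z{\left(b,p \right)} = \left(-25 - \left(\frac{5}{7} + \frac{p + b b}{7}\right)\right) \left(-22\right) = \left(-25 - \left(\frac{5}{7} + \frac{p + b^{2}}{7}\right)\right) \left(-22\right) = \left(-25 - \left(\frac{5}{7} + \frac{p}{7} + \frac{b^{2}}{7}\right)\right) \left(-22\right) = \left(- \frac{180}{7} - \frac{p}{7} - \frac{b^{2}}{7}\right) \left(-22\right) = \frac{3960}{7} + \frac{22 p}{7} + \frac{22 b^{2}}{7}$)
$\frac{1}{\left(2667680 + 2751755\right) z{\left(X,v{\left(7 \right)} \right)}} = \frac{1}{\left(2667680 + 2751755\right) \left(\frac{3960}{7} + \frac{22}{7} \cdot 6 + \frac{22 \cdot 1783^{2}}{7}\right)} = \frac{1}{5419435 \left(\frac{3960}{7} + \frac{132}{7} + \frac{22}{7} \cdot 3179089\right)} = \frac{1}{5419435 \left(\frac{3960}{7} + \frac{132}{7} + \frac{69939958}{7}\right)} = \frac{1}{5419435 \cdot \frac{69944050}{7}} = \frac{1}{5419435} \cdot \frac{7}{69944050} = \frac{1}{54151033230250}$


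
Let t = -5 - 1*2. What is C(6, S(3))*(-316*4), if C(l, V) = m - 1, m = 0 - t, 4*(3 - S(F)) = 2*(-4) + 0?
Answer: -7584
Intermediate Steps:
t = -7 (t = -5 - 2 = -7)
S(F) = 5 (S(F) = 3 - (2*(-4) + 0)/4 = 3 - (-8 + 0)/4 = 3 - ¼*(-8) = 3 + 2 = 5)
m = 7 (m = 0 - 1*(-7) = 0 + 7 = 7)
C(l, V) = 6 (C(l, V) = 7 - 1 = 6)
C(6, S(3))*(-316*4) = 6*(-316*4) = 6*(-1264) = -7584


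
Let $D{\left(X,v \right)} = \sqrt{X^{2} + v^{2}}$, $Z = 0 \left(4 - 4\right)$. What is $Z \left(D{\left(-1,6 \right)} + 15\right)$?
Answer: $0$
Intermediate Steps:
$Z = 0$ ($Z = 0 \cdot 0 = 0$)
$Z \left(D{\left(-1,6 \right)} + 15\right) = 0 \left(\sqrt{\left(-1\right)^{2} + 6^{2}} + 15\right) = 0 \left(\sqrt{1 + 36} + 15\right) = 0 \left(\sqrt{37} + 15\right) = 0 \left(15 + \sqrt{37}\right) = 0$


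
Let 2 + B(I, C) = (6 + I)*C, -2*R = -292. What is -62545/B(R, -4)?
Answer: 12509/122 ≈ 102.53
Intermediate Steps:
R = 146 (R = -1/2*(-292) = 146)
B(I, C) = -2 + C*(6 + I) (B(I, C) = -2 + (6 + I)*C = -2 + C*(6 + I))
-62545/B(R, -4) = -62545/(-2 + 6*(-4) - 4*146) = -62545/(-2 - 24 - 584) = -62545/(-610) = -62545*(-1/610) = 12509/122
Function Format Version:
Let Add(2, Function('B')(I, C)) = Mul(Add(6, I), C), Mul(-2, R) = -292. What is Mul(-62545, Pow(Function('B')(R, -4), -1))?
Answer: Rational(12509, 122) ≈ 102.53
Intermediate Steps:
R = 146 (R = Mul(Rational(-1, 2), -292) = 146)
Function('B')(I, C) = Add(-2, Mul(C, Add(6, I))) (Function('B')(I, C) = Add(-2, Mul(Add(6, I), C)) = Add(-2, Mul(C, Add(6, I))))
Mul(-62545, Pow(Function('B')(R, -4), -1)) = Mul(-62545, Pow(Add(-2, Mul(6, -4), Mul(-4, 146)), -1)) = Mul(-62545, Pow(Add(-2, -24, -584), -1)) = Mul(-62545, Pow(-610, -1)) = Mul(-62545, Rational(-1, 610)) = Rational(12509, 122)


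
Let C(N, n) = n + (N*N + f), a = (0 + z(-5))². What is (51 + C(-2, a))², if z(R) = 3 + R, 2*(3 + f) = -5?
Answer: 11449/4 ≈ 2862.3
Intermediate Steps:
f = -11/2 (f = -3 + (½)*(-5) = -3 - 5/2 = -11/2 ≈ -5.5000)
a = 4 (a = (0 + (3 - 5))² = (0 - 2)² = (-2)² = 4)
C(N, n) = -11/2 + n + N² (C(N, n) = n + (N*N - 11/2) = n + (N² - 11/2) = n + (-11/2 + N²) = -11/2 + n + N²)
(51 + C(-2, a))² = (51 + (-11/2 + 4 + (-2)²))² = (51 + (-11/2 + 4 + 4))² = (51 + 5/2)² = (107/2)² = 11449/4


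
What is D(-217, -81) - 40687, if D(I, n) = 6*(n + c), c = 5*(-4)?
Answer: -41293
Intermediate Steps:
c = -20
D(I, n) = -120 + 6*n (D(I, n) = 6*(n - 20) = 6*(-20 + n) = -120 + 6*n)
D(-217, -81) - 40687 = (-120 + 6*(-81)) - 40687 = (-120 - 486) - 40687 = -606 - 40687 = -41293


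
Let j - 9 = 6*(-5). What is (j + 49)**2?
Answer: 784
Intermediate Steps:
j = -21 (j = 9 + 6*(-5) = 9 - 30 = -21)
(j + 49)**2 = (-21 + 49)**2 = 28**2 = 784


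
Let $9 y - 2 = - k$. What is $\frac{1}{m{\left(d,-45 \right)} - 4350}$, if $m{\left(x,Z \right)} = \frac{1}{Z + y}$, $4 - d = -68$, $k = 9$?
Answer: $- \frac{412}{1792209} \approx -0.00022988$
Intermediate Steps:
$d = 72$ ($d = 4 - -68 = 4 + 68 = 72$)
$y = - \frac{7}{9}$ ($y = \frac{2}{9} + \frac{\left(-1\right) 9}{9} = \frac{2}{9} + \frac{1}{9} \left(-9\right) = \frac{2}{9} - 1 = - \frac{7}{9} \approx -0.77778$)
$m{\left(x,Z \right)} = \frac{1}{- \frac{7}{9} + Z}$ ($m{\left(x,Z \right)} = \frac{1}{Z - \frac{7}{9}} = \frac{1}{- \frac{7}{9} + Z}$)
$\frac{1}{m{\left(d,-45 \right)} - 4350} = \frac{1}{\frac{9}{-7 + 9 \left(-45\right)} - 4350} = \frac{1}{\frac{9}{-7 - 405} - 4350} = \frac{1}{\frac{9}{-412} - 4350} = \frac{1}{9 \left(- \frac{1}{412}\right) - 4350} = \frac{1}{- \frac{9}{412} - 4350} = \frac{1}{- \frac{1792209}{412}} = - \frac{412}{1792209}$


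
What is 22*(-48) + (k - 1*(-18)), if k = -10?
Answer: -1048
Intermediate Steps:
22*(-48) + (k - 1*(-18)) = 22*(-48) + (-10 - 1*(-18)) = -1056 + (-10 + 18) = -1056 + 8 = -1048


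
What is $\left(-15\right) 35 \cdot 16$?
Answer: $-8400$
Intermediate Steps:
$\left(-15\right) 35 \cdot 16 = \left(-525\right) 16 = -8400$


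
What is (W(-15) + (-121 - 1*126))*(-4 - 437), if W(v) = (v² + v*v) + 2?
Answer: -90405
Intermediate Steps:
W(v) = 2 + 2*v² (W(v) = (v² + v²) + 2 = 2*v² + 2 = 2 + 2*v²)
(W(-15) + (-121 - 1*126))*(-4 - 437) = ((2 + 2*(-15)²) + (-121 - 1*126))*(-4 - 437) = ((2 + 2*225) + (-121 - 126))*(-441) = ((2 + 450) - 247)*(-441) = (452 - 247)*(-441) = 205*(-441) = -90405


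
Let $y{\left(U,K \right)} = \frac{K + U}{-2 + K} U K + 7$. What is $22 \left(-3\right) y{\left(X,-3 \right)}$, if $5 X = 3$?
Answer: $- \frac{50622}{125} \approx -404.98$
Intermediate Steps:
$X = \frac{3}{5}$ ($X = \frac{1}{5} \cdot 3 = \frac{3}{5} \approx 0.6$)
$y{\left(U,K \right)} = 7 + \frac{K U \left(K + U\right)}{-2 + K}$ ($y{\left(U,K \right)} = \frac{K + U}{-2 + K} U K + 7 = \frac{U \left(K + U\right)}{-2 + K} K + 7 = \frac{K U \left(K + U\right)}{-2 + K} + 7 = 7 + \frac{K U \left(K + U\right)}{-2 + K}$)
$22 \left(-3\right) y{\left(X,-3 \right)} = 22 \left(-3\right) \frac{-14 + 7 \left(-3\right) - 3 \left(\frac{3}{5}\right)^{2} + \frac{3 \left(-3\right)^{2}}{5}}{-2 - 3} = - 66 \frac{-14 - 21 - \frac{27}{25} + \frac{3}{5} \cdot 9}{-5} = - 66 \left(- \frac{-14 - 21 - \frac{27}{25} + \frac{27}{5}}{5}\right) = - 66 \left(\left(- \frac{1}{5}\right) \left(- \frac{767}{25}\right)\right) = \left(-66\right) \frac{767}{125} = - \frac{50622}{125}$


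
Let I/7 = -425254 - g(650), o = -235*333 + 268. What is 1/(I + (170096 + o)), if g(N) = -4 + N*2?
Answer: -1/2893741 ≈ -3.4557e-7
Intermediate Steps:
o = -77987 (o = -78255 + 268 = -77987)
g(N) = -4 + 2*N
I = -2985850 (I = 7*(-425254 - (-4 + 2*650)) = 7*(-425254 - (-4 + 1300)) = 7*(-425254 - 1*1296) = 7*(-425254 - 1296) = 7*(-426550) = -2985850)
1/(I + (170096 + o)) = 1/(-2985850 + (170096 - 77987)) = 1/(-2985850 + 92109) = 1/(-2893741) = -1/2893741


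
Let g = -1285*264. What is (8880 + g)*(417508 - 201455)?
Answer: -71375269080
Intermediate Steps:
g = -339240
(8880 + g)*(417508 - 201455) = (8880 - 339240)*(417508 - 201455) = -330360*216053 = -71375269080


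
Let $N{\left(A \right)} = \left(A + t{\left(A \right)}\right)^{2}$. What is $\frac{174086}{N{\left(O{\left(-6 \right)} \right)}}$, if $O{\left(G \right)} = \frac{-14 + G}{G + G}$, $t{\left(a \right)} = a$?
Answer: $\frac{783387}{50} \approx 15668.0$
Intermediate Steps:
$O{\left(G \right)} = \frac{-14 + G}{2 G}$
$N{\left(A \right)} = 4 A^{2}$ ($N{\left(A \right)} = \left(A + A\right)^{2} = \left(2 A\right)^{2} = 4 A^{2}$)
$\frac{174086}{N{\left(O{\left(-6 \right)} \right)}} = \frac{174086}{4 \left(\frac{-14 - 6}{2 \left(-6\right)}\right)^{2}} = \frac{174086}{4 \left(\frac{1}{2} \left(- \frac{1}{6}\right) \left(-20\right)\right)^{2}} = \frac{174086}{4 \left(\frac{5}{3}\right)^{2}} = \frac{174086}{4 \cdot \frac{25}{9}} = \frac{174086}{\frac{100}{9}} = 174086 \cdot \frac{9}{100} = \frac{783387}{50}$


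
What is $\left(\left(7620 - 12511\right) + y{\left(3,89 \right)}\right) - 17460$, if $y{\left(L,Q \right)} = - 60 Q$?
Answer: $-27691$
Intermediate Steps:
$\left(\left(7620 - 12511\right) + y{\left(3,89 \right)}\right) - 17460 = \left(\left(7620 - 12511\right) - 5340\right) - 17460 = \left(-4891 - 5340\right) - 17460 = -10231 - 17460 = -27691$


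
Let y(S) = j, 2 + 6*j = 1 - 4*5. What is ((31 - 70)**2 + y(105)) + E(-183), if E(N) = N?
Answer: 2669/2 ≈ 1334.5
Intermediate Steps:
j = -7/2 (j = -1/3 + (1 - 4*5)/6 = -1/3 + (1 - 20)/6 = -1/3 + (1/6)*(-19) = -1/3 - 19/6 = -7/2 ≈ -3.5000)
y(S) = -7/2
((31 - 70)**2 + y(105)) + E(-183) = ((31 - 70)**2 - 7/2) - 183 = ((-39)**2 - 7/2) - 183 = (1521 - 7/2) - 183 = 3035/2 - 183 = 2669/2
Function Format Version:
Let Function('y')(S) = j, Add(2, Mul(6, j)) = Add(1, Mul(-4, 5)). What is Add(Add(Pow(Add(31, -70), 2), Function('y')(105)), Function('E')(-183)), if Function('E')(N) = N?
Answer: Rational(2669, 2) ≈ 1334.5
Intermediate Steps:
j = Rational(-7, 2) (j = Add(Rational(-1, 3), Mul(Rational(1, 6), Add(1, Mul(-4, 5)))) = Add(Rational(-1, 3), Mul(Rational(1, 6), Add(1, -20))) = Add(Rational(-1, 3), Mul(Rational(1, 6), -19)) = Add(Rational(-1, 3), Rational(-19, 6)) = Rational(-7, 2) ≈ -3.5000)
Function('y')(S) = Rational(-7, 2)
Add(Add(Pow(Add(31, -70), 2), Function('y')(105)), Function('E')(-183)) = Add(Add(Pow(Add(31, -70), 2), Rational(-7, 2)), -183) = Add(Add(Pow(-39, 2), Rational(-7, 2)), -183) = Add(Add(1521, Rational(-7, 2)), -183) = Add(Rational(3035, 2), -183) = Rational(2669, 2)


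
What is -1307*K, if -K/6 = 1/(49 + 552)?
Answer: 7842/601 ≈ 13.048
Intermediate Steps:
K = -6/601 (K = -6/(49 + 552) = -6/601 ≈ -0.0099834)
-1307*K = -1307*(-6/601) = 7842/601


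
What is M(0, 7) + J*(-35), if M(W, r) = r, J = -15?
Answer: 532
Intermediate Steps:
M(0, 7) + J*(-35) = 7 - 15*(-35) = 7 + 525 = 532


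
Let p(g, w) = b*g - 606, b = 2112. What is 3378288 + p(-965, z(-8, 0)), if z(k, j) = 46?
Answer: 1339602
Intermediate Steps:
p(g, w) = -606 + 2112*g (p(g, w) = 2112*g - 606 = -606 + 2112*g)
3378288 + p(-965, z(-8, 0)) = 3378288 + (-606 + 2112*(-965)) = 3378288 + (-606 - 2038080) = 3378288 - 2038686 = 1339602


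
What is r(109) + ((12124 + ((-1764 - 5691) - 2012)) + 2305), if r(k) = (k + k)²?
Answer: 52486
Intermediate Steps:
r(k) = 4*k² (r(k) = (2*k)² = 4*k²)
r(109) + ((12124 + ((-1764 - 5691) - 2012)) + 2305) = 4*109² + ((12124 + ((-1764 - 5691) - 2012)) + 2305) = 4*11881 + ((12124 + (-7455 - 2012)) + 2305) = 47524 + ((12124 - 9467) + 2305) = 47524 + (2657 + 2305) = 47524 + 4962 = 52486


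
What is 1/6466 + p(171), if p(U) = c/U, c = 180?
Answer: 129339/122854 ≈ 1.0528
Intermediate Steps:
p(U) = 180/U
1/6466 + p(171) = 1/6466 + 180/171 = 1/6466 + 180*(1/171) = 1/6466 + 20/19 = 129339/122854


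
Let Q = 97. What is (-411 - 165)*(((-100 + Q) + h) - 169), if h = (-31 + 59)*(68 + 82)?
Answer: -2320128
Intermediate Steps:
h = 4200 (h = 28*150 = 4200)
(-411 - 165)*(((-100 + Q) + h) - 169) = (-411 - 165)*(((-100 + 97) + 4200) - 169) = -576*((-3 + 4200) - 169) = -576*(4197 - 169) = -576*4028 = -2320128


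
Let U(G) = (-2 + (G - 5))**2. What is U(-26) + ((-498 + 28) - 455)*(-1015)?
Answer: 939964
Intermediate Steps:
U(G) = (-7 + G)**2 (U(G) = (-2 + (-5 + G))**2 = (-7 + G)**2)
U(-26) + ((-498 + 28) - 455)*(-1015) = (-7 - 26)**2 + ((-498 + 28) - 455)*(-1015) = (-33)**2 + (-470 - 455)*(-1015) = 1089 - 925*(-1015) = 1089 + 938875 = 939964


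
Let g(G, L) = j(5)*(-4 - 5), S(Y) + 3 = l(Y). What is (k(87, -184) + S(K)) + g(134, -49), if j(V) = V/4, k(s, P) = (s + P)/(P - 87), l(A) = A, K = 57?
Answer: 46729/1084 ≈ 43.108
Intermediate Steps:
S(Y) = -3 + Y
k(s, P) = (P + s)/(-87 + P)
j(V) = V/4 (j(V) = V*(1/4) = V/4)
g(G, L) = -45/4 (g(G, L) = ((1/4)*5)*(-4 - 5) = (5/4)*(-9) = -45/4)
(k(87, -184) + S(K)) + g(134, -49) = ((-184 + 87)/(-87 - 184) + (-3 + 57)) - 45/4 = (-97/(-271) + 54) - 45/4 = (-1/271*(-97) + 54) - 45/4 = (97/271 + 54) - 45/4 = 14731/271 - 45/4 = 46729/1084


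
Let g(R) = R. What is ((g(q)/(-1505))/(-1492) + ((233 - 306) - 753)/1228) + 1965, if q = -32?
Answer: 677060637493/344678110 ≈ 1964.3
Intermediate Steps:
((g(q)/(-1505))/(-1492) + ((233 - 306) - 753)/1228) + 1965 = (-32/(-1505)/(-1492) + ((233 - 306) - 753)/1228) + 1965 = (-32*(-1/1505)*(-1/1492) + (-73 - 753)*(1/1228)) + 1965 = ((32/1505)*(-1/1492) - 826*1/1228) + 1965 = (-8/561365 - 413/614) + 1965 = -231848657/344678110 + 1965 = 677060637493/344678110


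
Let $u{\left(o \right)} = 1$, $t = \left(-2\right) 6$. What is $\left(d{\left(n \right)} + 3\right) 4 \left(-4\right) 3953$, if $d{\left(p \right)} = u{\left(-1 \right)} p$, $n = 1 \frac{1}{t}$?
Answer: $- \frac{553420}{3} \approx -1.8447 \cdot 10^{5}$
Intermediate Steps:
$t = -12$
$n = - \frac{1}{12}$ ($n = 1 \frac{1}{-12} = 1 \left(- \frac{1}{12}\right) = - \frac{1}{12} \approx -0.083333$)
$d{\left(p \right)} = p$ ($d{\left(p \right)} = 1 p = p$)
$\left(d{\left(n \right)} + 3\right) 4 \left(-4\right) 3953 = \left(- \frac{1}{12} + 3\right) 4 \left(-4\right) 3953 = \frac{35}{12} \cdot 4 \left(-4\right) 3953 = \frac{35}{3} \left(-4\right) 3953 = \left(- \frac{140}{3}\right) 3953 = - \frac{553420}{3}$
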